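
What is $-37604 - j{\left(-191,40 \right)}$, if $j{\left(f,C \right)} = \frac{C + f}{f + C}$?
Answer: $-37605$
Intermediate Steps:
$j{\left(f,C \right)} = 1$ ($j{\left(f,C \right)} = \frac{C + f}{C + f} = 1$)
$-37604 - j{\left(-191,40 \right)} = -37604 - 1 = -37605$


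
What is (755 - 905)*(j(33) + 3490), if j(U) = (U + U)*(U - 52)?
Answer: -335400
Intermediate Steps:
j(U) = 2*U*(-52 + U) (j(U) = (2*U)*(-52 + U) = 2*U*(-52 + U))
(755 - 905)*(j(33) + 3490) = (755 - 905)*(2*33*(-52 + 33) + 3490) = -150*(2*33*(-19) + 3490) = -150*(-1254 + 3490) = -150*2236 = -335400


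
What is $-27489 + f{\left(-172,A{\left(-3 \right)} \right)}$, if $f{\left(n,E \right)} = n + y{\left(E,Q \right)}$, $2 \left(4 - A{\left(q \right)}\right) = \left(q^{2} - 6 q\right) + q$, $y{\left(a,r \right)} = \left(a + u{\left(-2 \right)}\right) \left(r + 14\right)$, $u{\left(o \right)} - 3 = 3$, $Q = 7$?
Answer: $-27703$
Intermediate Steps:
$u{\left(o \right)} = 6$ ($u{\left(o \right)} = 3 + 3 = 6$)
$y{\left(a,r \right)} = \left(6 + a\right) \left(14 + r\right)$ ($y{\left(a,r \right)} = \left(a + 6\right) \left(r + 14\right) = \left(6 + a\right) \left(14 + r\right)$)
$A{\left(q \right)} = 4 - \frac{q^{2}}{2} + \frac{5 q}{2}$ ($A{\left(q \right)} = 4 - \frac{\left(q^{2} - 6 q\right) + q}{2} = 4 - \frac{q^{2} - 5 q}{2} = 4 - \left(\frac{q^{2}}{2} - \frac{5 q}{2}\right) = 4 - \frac{q^{2}}{2} + \frac{5 q}{2}$)
$f{\left(n,E \right)} = 126 + n + 21 E$ ($f{\left(n,E \right)} = n + \left(84 + 6 \cdot 7 + 14 E + E 7\right) = n + \left(84 + 42 + 14 E + 7 E\right) = n + \left(126 + 21 E\right) = 126 + n + 21 E$)
$-27489 + f{\left(-172,A{\left(-3 \right)} \right)} = -27489 + \left(126 - 172 + 21 \left(4 - \frac{\left(-3\right)^{2}}{2} + \frac{5}{2} \left(-3\right)\right)\right) = -27489 + \left(126 - 172 + 21 \left(4 - \frac{9}{2} - \frac{15}{2}\right)\right) = -27489 + \left(126 - 172 + 21 \left(-8\right)\right) = -27489 - 214 = -27703$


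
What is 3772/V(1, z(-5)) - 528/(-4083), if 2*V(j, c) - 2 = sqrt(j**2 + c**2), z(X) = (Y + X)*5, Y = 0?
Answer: -10212648/423271 + 3772*sqrt(626)/311 ≈ 279.33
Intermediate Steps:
z(X) = 5*X (z(X) = (0 + X)*5 = X*5 = 5*X)
V(j, c) = 1 + sqrt(c**2 + j**2)/2 (V(j, c) = 1 + sqrt(j**2 + c**2)/2 = 1 + sqrt(c**2 + j**2)/2)
3772/V(1, z(-5)) - 528/(-4083) = 3772/(1 + sqrt((5*(-5))**2 + 1**2)/2) - 528/(-4083) = 3772/(1 + sqrt((-25)**2 + 1)/2) - 528*(-1/4083) = 3772/(1 + sqrt(625 + 1)/2) + 176/1361 = 3772/(1 + sqrt(626)/2) + 176/1361 = 176/1361 + 3772/(1 + sqrt(626)/2)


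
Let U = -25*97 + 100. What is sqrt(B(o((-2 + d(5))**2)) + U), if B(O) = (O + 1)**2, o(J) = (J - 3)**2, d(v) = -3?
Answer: 10*sqrt(2329) ≈ 482.60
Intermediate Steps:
o(J) = (-3 + J)**2
U = -2325 (U = -2425 + 100 = -2325)
B(O) = (1 + O)**2
sqrt(B(o((-2 + d(5))**2)) + U) = sqrt((1 + (-3 + (-2 - 3)**2)**2)**2 - 2325) = sqrt((1 + (-3 + (-5)**2)**2)**2 - 2325) = sqrt((1 + (-3 + 25)**2)**2 - 2325) = sqrt((1 + 22**2)**2 - 2325) = sqrt((1 + 484)**2 - 2325) = sqrt(485**2 - 2325) = sqrt(235225 - 2325) = sqrt(232900) = 10*sqrt(2329)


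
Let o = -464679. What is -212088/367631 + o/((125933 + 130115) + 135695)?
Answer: -233162897/132246897 ≈ -1.7631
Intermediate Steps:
-212088/367631 + o/((125933 + 130115) + 135695) = -212088/367631 - 464679/((125933 + 130115) + 135695) = -212088*1/367631 - 464679/(256048 + 135695) = -212088/367631 - 464679/391743 = -212088/367631 - 464679*1/391743 = -212088/367631 - 51631/43527 = -233162897/132246897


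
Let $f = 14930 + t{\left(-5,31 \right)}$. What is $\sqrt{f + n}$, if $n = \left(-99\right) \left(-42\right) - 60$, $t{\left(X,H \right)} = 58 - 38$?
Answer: $2 \sqrt{4762} \approx 138.01$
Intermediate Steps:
$t{\left(X,H \right)} = 20$
$n = 4098$ ($n = 4158 - 60 = 4098$)
$f = 14950$ ($f = 14930 + 20 = 14950$)
$\sqrt{f + n} = \sqrt{14950 + 4098} = \sqrt{19048} = 2 \sqrt{4762}$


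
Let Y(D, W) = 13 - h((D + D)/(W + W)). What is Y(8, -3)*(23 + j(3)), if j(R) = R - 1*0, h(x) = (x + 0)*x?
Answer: 1378/9 ≈ 153.11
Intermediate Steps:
h(x) = x² (h(x) = x*x = x²)
j(R) = R (j(R) = R + 0 = R)
Y(D, W) = 13 - D²/W² (Y(D, W) = 13 - ((D + D)/(W + W))² = 13 - ((2*D)/((2*W)))² = 13 - ((2*D)*(1/(2*W)))² = 13 - (D/W)² = 13 - D²/W²)
Y(8, -3)*(23 + j(3)) = (13 - 1*8²/(-3)²)*(23 + 3) = (13 - 1*64*⅑)*26 = (13 - 64/9)*26 = (53/9)*26 = 1378/9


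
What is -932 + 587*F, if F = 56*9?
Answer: 294916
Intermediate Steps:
F = 504
-932 + 587*F = -932 + 587*504 = -932 + 295848 = 294916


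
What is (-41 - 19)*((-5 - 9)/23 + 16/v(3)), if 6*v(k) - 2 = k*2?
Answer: -15720/23 ≈ -683.48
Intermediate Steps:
v(k) = ⅓ + k/3 (v(k) = ⅓ + (k*2)/6 = ⅓ + (2*k)/6 = ⅓ + k/3)
(-41 - 19)*((-5 - 9)/23 + 16/v(3)) = (-41 - 19)*((-5 - 9)/23 + 16/(⅓ + (⅓)*3)) = -60*(-14*1/23 + 16/(⅓ + 1)) = -60*(-14/23 + 16/(4/3)) = -60*(-14/23 + 16*(¾)) = -60*(-14/23 + 12) = -60*262/23 = -15720/23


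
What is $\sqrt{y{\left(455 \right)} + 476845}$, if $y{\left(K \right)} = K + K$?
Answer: $\sqrt{477755} \approx 691.2$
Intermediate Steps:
$y{\left(K \right)} = 2 K$
$\sqrt{y{\left(455 \right)} + 476845} = \sqrt{2 \cdot 455 + 476845} = \sqrt{910 + 476845} = \sqrt{477755}$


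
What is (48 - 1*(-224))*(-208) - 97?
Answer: -56673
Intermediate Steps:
(48 - 1*(-224))*(-208) - 97 = (48 + 224)*(-208) - 97 = 272*(-208) - 97 = -56576 - 97 = -56673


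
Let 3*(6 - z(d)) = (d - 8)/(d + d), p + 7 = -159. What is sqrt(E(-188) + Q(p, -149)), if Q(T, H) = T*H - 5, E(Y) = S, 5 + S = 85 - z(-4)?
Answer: sqrt(99214)/2 ≈ 157.49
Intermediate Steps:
p = -166 (p = -7 - 159 = -166)
z(d) = 6 - (-8 + d)/(6*d) (z(d) = 6 - (d - 8)/(3*(d + d)) = 6 - (-8 + d)/(3*(2*d)) = 6 - (-8 + d)*1/(2*d)/3 = 6 - (-8 + d)/(6*d))
S = 149/2 (S = -5 + (85 - (8 + 35*(-4))/(6*(-4))) = -5 + (85 - (-1)*(8 - 140)/(6*4)) = -5 + (85 - (-1)*(-132)/(6*4)) = -5 + (85 - 1*11/2) = -5 + (85 - 11/2) = -5 + 159/2 = 149/2 ≈ 74.500)
E(Y) = 149/2
Q(T, H) = -5 + H*T (Q(T, H) = H*T - 5 = -5 + H*T)
sqrt(E(-188) + Q(p, -149)) = sqrt(149/2 + (-5 - 149*(-166))) = sqrt(149/2 + (-5 + 24734)) = sqrt(149/2 + 24729) = sqrt(49607/2) = sqrt(99214)/2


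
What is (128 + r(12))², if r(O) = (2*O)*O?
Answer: 173056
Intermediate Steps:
r(O) = 2*O²
(128 + r(12))² = (128 + 2*12²)² = (128 + 2*144)² = (128 + 288)² = 416² = 173056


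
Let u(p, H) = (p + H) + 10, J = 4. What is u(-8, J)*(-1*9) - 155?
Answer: -209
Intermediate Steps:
u(p, H) = 10 + H + p (u(p, H) = (H + p) + 10 = 10 + H + p)
u(-8, J)*(-1*9) - 155 = (10 + 4 - 8)*(-1*9) - 155 = 6*(-9) - 155 = -54 - 155 = -209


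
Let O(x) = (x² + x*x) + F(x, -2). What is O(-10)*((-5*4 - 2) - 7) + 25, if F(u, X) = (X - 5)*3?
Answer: -5166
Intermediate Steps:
F(u, X) = -15 + 3*X (F(u, X) = (-5 + X)*3 = -15 + 3*X)
O(x) = -21 + 2*x² (O(x) = (x² + x*x) + (-15 + 3*(-2)) = (x² + x²) + (-15 - 6) = 2*x² - 21 = -21 + 2*x²)
O(-10)*((-5*4 - 2) - 7) + 25 = (-21 + 2*(-10)²)*((-5*4 - 2) - 7) + 25 = (-21 + 2*100)*((-20 - 2) - 7) + 25 = (-21 + 200)*(-22 - 7) + 25 = 179*(-29) + 25 = -5191 + 25 = -5166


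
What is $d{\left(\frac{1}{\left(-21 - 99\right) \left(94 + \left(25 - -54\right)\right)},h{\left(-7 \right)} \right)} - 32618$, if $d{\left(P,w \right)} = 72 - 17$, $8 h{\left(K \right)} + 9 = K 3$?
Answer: $-32563$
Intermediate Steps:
$h{\left(K \right)} = - \frac{9}{8} + \frac{3 K}{8}$ ($h{\left(K \right)} = - \frac{9}{8} + \frac{K 3}{8} = - \frac{9}{8} + \frac{3 K}{8}$)
$d{\left(P,w \right)} = 55$ ($d{\left(P,w \right)} = 72 - 17 = 55$)
$d{\left(\frac{1}{\left(-21 - 99\right) \left(94 + \left(25 - -54\right)\right)},h{\left(-7 \right)} \right)} - 32618 = 55 - 32618 = -32563$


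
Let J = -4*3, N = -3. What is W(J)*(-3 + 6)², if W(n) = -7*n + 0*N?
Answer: 756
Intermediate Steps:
J = -12
W(n) = -7*n (W(n) = -7*n + 0*(-3) = -7*n + 0 = -7*n)
W(J)*(-3 + 6)² = (-7*(-12))*(-3 + 6)² = 84*3² = 84*9 = 756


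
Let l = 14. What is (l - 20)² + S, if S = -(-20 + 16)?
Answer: 40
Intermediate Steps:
S = 4 (S = -1*(-4) = 4)
(l - 20)² + S = (14 - 20)² + 4 = (-6)² + 4 = 36 + 4 = 40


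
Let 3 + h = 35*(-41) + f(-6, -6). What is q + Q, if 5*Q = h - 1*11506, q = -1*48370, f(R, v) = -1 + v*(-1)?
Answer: -254789/5 ≈ -50958.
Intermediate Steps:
f(R, v) = -1 - v
h = -1433 (h = -3 + (35*(-41) + (-1 - 1*(-6))) = -3 + (-1435 + (-1 + 6)) = -3 + (-1435 + 5) = -3 - 1430 = -1433)
q = -48370
Q = -12939/5 (Q = (-1433 - 1*11506)/5 = (-1433 - 11506)/5 = (⅕)*(-12939) = -12939/5 ≈ -2587.8)
q + Q = -48370 - 12939/5 = -254789/5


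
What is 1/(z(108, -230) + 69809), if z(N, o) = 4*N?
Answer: 1/70241 ≈ 1.4237e-5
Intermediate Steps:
1/(z(108, -230) + 69809) = 1/(4*108 + 69809) = 1/(432 + 69809) = 1/70241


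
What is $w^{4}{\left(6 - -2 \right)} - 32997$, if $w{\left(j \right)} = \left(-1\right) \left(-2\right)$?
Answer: $-32981$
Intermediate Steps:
$w{\left(j \right)} = 2$
$w^{4}{\left(6 - -2 \right)} - 32997 = 2^{4} - 32997 = 16 - 32997 = -32981$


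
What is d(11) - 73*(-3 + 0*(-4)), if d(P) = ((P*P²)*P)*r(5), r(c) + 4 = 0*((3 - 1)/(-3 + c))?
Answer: -58345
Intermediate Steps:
r(c) = -4 (r(c) = -4 + 0*((3 - 1)/(-3 + c)) = -4 + 0*(2/(-3 + c)) = -4 + 0 = -4)
d(P) = -4*P⁴ (d(P) = ((P*P²)*P)*(-4) = (P³*P)*(-4) = P⁴*(-4) = -4*P⁴)
d(11) - 73*(-3 + 0*(-4)) = -4*11⁴ - 73*(-3 + 0*(-4)) = -4*14641 - 73*(-3 + 0) = -58564 - 73*(-3) = -58564 + 219 = -58345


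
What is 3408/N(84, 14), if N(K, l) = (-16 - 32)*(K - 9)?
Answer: -71/75 ≈ -0.94667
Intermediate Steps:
N(K, l) = 432 - 48*K (N(K, l) = -48*(-9 + K) = 432 - 48*K)
3408/N(84, 14) = 3408/(432 - 48*84) = 3408/(432 - 4032) = 3408/(-3600) = 3408*(-1/3600) = -71/75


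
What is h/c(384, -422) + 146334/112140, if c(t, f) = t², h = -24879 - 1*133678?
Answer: 105479009/459325440 ≈ 0.22964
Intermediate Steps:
h = -158557 (h = -24879 - 133678 = -158557)
h/c(384, -422) + 146334/112140 = -158557/(384²) + 146334/112140 = -158557/147456 + 146334*(1/112140) = -158557*1/147456 + 24389/18690 = -158557/147456 + 24389/18690 = 105479009/459325440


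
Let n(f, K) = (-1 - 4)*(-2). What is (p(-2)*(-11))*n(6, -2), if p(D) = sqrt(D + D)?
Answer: -220*I ≈ -220.0*I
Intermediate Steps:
n(f, K) = 10 (n(f, K) = -5*(-2) = 10)
p(D) = sqrt(2)*sqrt(D) (p(D) = sqrt(2*D) = sqrt(2)*sqrt(D))
(p(-2)*(-11))*n(6, -2) = ((sqrt(2)*sqrt(-2))*(-11))*10 = ((sqrt(2)*(I*sqrt(2)))*(-11))*10 = ((2*I)*(-11))*10 = -22*I*10 = -220*I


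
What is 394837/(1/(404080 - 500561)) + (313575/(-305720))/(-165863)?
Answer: -386334063883368614669/10141527272 ≈ -3.8094e+10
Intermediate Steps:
394837/(1/(404080 - 500561)) + (313575/(-305720))/(-165863) = 394837/(1/(-96481)) + (313575*(-1/305720))*(-1/165863) = 394837/(-1/96481) - 62715/61144*(-1/165863) = 394837*(-96481) + 62715/10141527272 = -38094268597 + 62715/10141527272 = -386334063883368614669/10141527272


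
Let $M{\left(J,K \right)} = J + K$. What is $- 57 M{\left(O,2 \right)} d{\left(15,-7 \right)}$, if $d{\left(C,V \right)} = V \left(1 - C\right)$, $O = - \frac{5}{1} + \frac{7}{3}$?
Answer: $3724$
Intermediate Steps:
$O = - \frac{8}{3}$ ($O = \left(-5\right) 1 + 7 \cdot \frac{1}{3} = -5 + \frac{7}{3} = - \frac{8}{3} \approx -2.6667$)
$- 57 M{\left(O,2 \right)} d{\left(15,-7 \right)} = - 57 \left(- \frac{8}{3} + 2\right) \left(- 7 \left(1 - 15\right)\right) = \left(-57\right) \left(- \frac{2}{3}\right) \left(- 7 \left(1 - 15\right)\right) = 38 \left(\left(-7\right) \left(-14\right)\right) = 38 \cdot 98 = 3724$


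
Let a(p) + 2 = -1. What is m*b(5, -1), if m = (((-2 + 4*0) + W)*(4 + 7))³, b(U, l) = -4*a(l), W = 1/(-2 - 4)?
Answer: -2924207/18 ≈ -1.6246e+5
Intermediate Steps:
a(p) = -3 (a(p) = -2 - 1 = -3)
W = -⅙ (W = 1/(-6) = -⅙ ≈ -0.16667)
b(U, l) = 12 (b(U, l) = -4*(-3) = 12)
m = -2924207/216 (m = (((-2 + 4*0) - ⅙)*(4 + 7))³ = (((-2 + 0) - ⅙)*11)³ = ((-2 - ⅙)*11)³ = (-13/6*11)³ = (-143/6)³ = -2924207/216 ≈ -13538.)
m*b(5, -1) = -2924207/216*12 = -2924207/18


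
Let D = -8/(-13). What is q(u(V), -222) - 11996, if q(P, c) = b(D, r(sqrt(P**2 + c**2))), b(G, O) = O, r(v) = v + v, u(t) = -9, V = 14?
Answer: -11996 + 6*sqrt(5485) ≈ -11552.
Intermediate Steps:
D = 8/13 (D = -8*(-1/13) = 8/13 ≈ 0.61539)
r(v) = 2*v
q(P, c) = 2*sqrt(P**2 + c**2)
q(u(V), -222) - 11996 = 2*sqrt((-9)**2 + (-222)**2) - 11996 = 2*sqrt(81 + 49284) - 11996 = 2*sqrt(49365) - 11996 = 2*(3*sqrt(5485)) - 11996 = 6*sqrt(5485) - 11996 = -11996 + 6*sqrt(5485)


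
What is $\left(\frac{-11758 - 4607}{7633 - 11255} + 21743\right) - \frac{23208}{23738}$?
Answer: $\frac{934873296371}{42989518} \approx 21747.0$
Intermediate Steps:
$\left(\frac{-11758 - 4607}{7633 - 11255} + 21743\right) - \frac{23208}{23738} = \left(- \frac{16365}{-3622} + 21743\right) - \frac{11604}{11869} = \left(\left(-16365\right) \left(- \frac{1}{3622}\right) + 21743\right) - \frac{11604}{11869} = \left(\frac{16365}{3622} + 21743\right) - \frac{11604}{11869} = \frac{78769511}{3622} - \frac{11604}{11869} = \frac{934873296371}{42989518}$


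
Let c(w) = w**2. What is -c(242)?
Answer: -58564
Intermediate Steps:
-c(242) = -1*242**2 = -1*58564 = -58564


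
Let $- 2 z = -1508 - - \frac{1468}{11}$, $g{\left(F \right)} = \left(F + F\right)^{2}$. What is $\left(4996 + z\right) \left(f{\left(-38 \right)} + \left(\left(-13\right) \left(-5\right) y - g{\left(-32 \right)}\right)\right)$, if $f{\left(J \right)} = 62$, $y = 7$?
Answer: $- \frac{223744764}{11} \approx -2.034 \cdot 10^{7}$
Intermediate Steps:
$g{\left(F \right)} = 4 F^{2}$ ($g{\left(F \right)} = \left(2 F\right)^{2} = 4 F^{2}$)
$z = \frac{7560}{11}$ ($z = - \frac{-1508 - - \frac{1468}{11}}{2} = - \frac{-1508 + \frac{1468}{11}}{2} = \left(- \frac{1}{2}\right) \left(- \frac{15120}{11}\right) = \frac{7560}{11} \approx 687.27$)
$\left(4996 + z\right) \left(f{\left(-38 \right)} + \left(\left(-13\right) \left(-5\right) y - g{\left(-32 \right)}\right)\right) = \left(4996 + \frac{7560}{11}\right) \left(62 - \left(4096 - \left(-13\right) \left(-5\right) 7\right)\right) = \frac{62516 \left(62 + \left(65 \cdot 7 - 4 \cdot 1024\right)\right)}{11} = \frac{62516 \left(62 + \left(455 - 4096\right)\right)}{11} = \frac{62516 \left(62 - 3641\right)}{11} = \frac{62516}{11} \left(-3579\right) = - \frac{223744764}{11}$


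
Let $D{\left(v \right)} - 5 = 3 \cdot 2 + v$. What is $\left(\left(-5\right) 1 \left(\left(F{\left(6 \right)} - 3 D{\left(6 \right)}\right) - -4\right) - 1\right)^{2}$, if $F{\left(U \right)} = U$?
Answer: $41616$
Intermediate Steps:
$D{\left(v \right)} = 11 + v$ ($D{\left(v \right)} = 5 + \left(3 \cdot 2 + v\right) = 5 + \left(6 + v\right) = 11 + v$)
$\left(\left(-5\right) 1 \left(\left(F{\left(6 \right)} - 3 D{\left(6 \right)}\right) - -4\right) - 1\right)^{2} = \left(\left(-5\right) 1 \left(\left(6 - 3 \left(11 + 6\right)\right) - -4\right) - 1\right)^{2} = \left(- 5 \left(\left(6 - 51\right) + 4\right) - 1\right)^{2} = \left(- 5 \left(-45 + 4\right) - 1\right)^{2} = \left(\left(-5\right) \left(-41\right) - 1\right)^{2} = \left(205 - 1\right)^{2} = 204^{2} = 41616$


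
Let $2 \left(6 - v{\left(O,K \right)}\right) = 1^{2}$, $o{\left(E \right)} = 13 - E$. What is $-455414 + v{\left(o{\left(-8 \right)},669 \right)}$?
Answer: $- \frac{910817}{2} \approx -4.5541 \cdot 10^{5}$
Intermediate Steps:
$v{\left(O,K \right)} = \frac{11}{2}$ ($v{\left(O,K \right)} = 6 - \frac{1^{2}}{2} = 6 - \frac{1}{2} = \frac{11}{2}$)
$-455414 + v{\left(o{\left(-8 \right)},669 \right)} = -455414 + \frac{11}{2} = - \frac{910817}{2}$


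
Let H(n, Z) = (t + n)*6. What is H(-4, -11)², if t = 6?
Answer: 144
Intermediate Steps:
H(n, Z) = 36 + 6*n (H(n, Z) = (6 + n)*6 = 36 + 6*n)
H(-4, -11)² = (36 + 6*(-4))² = (36 - 24)² = 12² = 144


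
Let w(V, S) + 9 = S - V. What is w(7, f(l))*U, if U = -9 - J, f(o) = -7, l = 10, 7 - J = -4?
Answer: 460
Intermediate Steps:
J = 11 (J = 7 - 1*(-4) = 7 + 4 = 11)
w(V, S) = -9 + S - V (w(V, S) = -9 + (S - V) = -9 + S - V)
U = -20 (U = -9 - 1*11 = -9 - 11 = -20)
w(7, f(l))*U = (-9 - 7 - 1*7)*(-20) = (-9 - 7 - 7)*(-20) = -23*(-20) = 460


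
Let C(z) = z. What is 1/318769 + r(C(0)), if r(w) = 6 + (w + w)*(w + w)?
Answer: 1912615/318769 ≈ 6.0000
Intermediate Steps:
r(w) = 6 + 4*w² (r(w) = 6 + (2*w)*(2*w) = 6 + 4*w²)
1/318769 + r(C(0)) = 1/318769 + (6 + 4*0²) = 1/318769 + (6 + 4*0) = 1/318769 + (6 + 0) = 1/318769 + 6 = 1912615/318769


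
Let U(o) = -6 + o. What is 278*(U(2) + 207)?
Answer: 56434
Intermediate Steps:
278*(U(2) + 207) = 278*((-6 + 2) + 207) = 278*(-4 + 207) = 278*203 = 56434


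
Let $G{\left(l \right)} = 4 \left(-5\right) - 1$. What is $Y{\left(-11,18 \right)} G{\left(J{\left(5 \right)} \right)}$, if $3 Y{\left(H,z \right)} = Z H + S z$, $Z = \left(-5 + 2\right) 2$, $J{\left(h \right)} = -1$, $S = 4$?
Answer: $-966$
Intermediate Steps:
$Z = -6$ ($Z = \left(-3\right) 2 = -6$)
$Y{\left(H,z \right)} = - 2 H + \frac{4 z}{3}$ ($Y{\left(H,z \right)} = \frac{- 6 H + 4 z}{3} = - 2 H + \frac{4 z}{3}$)
$G{\left(l \right)} = -21$ ($G{\left(l \right)} = -20 - 1 = -21$)
$Y{\left(-11,18 \right)} G{\left(J{\left(5 \right)} \right)} = \left(\left(-2\right) \left(-11\right) + \frac{4}{3} \cdot 18\right) \left(-21\right) = \left(22 + 24\right) \left(-21\right) = 46 \left(-21\right) = -966$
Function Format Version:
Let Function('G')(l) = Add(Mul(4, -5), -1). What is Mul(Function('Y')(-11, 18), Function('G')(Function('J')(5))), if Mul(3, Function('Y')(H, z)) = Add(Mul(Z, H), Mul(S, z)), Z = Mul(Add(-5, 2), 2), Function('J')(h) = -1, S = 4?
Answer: -966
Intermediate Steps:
Z = -6 (Z = Mul(-3, 2) = -6)
Function('Y')(H, z) = Add(Mul(-2, H), Mul(Rational(4, 3), z)) (Function('Y')(H, z) = Mul(Rational(1, 3), Add(Mul(-6, H), Mul(4, z))) = Add(Mul(-2, H), Mul(Rational(4, 3), z)))
Function('G')(l) = -21 (Function('G')(l) = Add(-20, -1) = -21)
Mul(Function('Y')(-11, 18), Function('G')(Function('J')(5))) = Mul(Add(Mul(-2, -11), Mul(Rational(4, 3), 18)), -21) = Mul(Add(22, 24), -21) = Mul(46, -21) = -966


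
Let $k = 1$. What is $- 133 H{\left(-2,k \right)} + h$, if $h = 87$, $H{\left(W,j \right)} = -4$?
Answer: $619$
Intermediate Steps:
$- 133 H{\left(-2,k \right)} + h = \left(-133\right) \left(-4\right) + 87 = 532 + 87 = 619$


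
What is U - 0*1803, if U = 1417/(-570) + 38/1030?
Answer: -28757/11742 ≈ -2.4491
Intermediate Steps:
U = -28757/11742 (U = 1417*(-1/570) + 38*(1/1030) = -1417/570 + 19/515 = -28757/11742 ≈ -2.4491)
U - 0*1803 = -28757/11742 - 0*1803 = -28757/11742 - 1*0 = -28757/11742 + 0 = -28757/11742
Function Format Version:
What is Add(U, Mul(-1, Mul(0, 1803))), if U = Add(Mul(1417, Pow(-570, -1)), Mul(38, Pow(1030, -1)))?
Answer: Rational(-28757, 11742) ≈ -2.4491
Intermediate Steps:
U = Rational(-28757, 11742) (U = Add(Mul(1417, Rational(-1, 570)), Mul(38, Rational(1, 1030))) = Add(Rational(-1417, 570), Rational(19, 515)) = Rational(-28757, 11742) ≈ -2.4491)
Add(U, Mul(-1, Mul(0, 1803))) = Add(Rational(-28757, 11742), Mul(-1, Mul(0, 1803))) = Add(Rational(-28757, 11742), Mul(-1, 0)) = Add(Rational(-28757, 11742), 0) = Rational(-28757, 11742)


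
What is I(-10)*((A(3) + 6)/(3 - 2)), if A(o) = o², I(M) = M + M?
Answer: -300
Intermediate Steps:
I(M) = 2*M
I(-10)*((A(3) + 6)/(3 - 2)) = (2*(-10))*((3² + 6)/(3 - 2)) = -20*(9 + 6)/1 = -20*15 = -300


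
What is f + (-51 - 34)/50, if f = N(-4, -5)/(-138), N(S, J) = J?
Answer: -574/345 ≈ -1.6638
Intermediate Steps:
f = 5/138 (f = -5/(-138) = -5*(-1/138) = 5/138 ≈ 0.036232)
f + (-51 - 34)/50 = 5/138 + (-51 - 34)/50 = 5/138 - 85*1/50 = 5/138 - 17/10 = -574/345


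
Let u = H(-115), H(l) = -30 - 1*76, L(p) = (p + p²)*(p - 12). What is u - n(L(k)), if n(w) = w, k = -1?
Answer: -106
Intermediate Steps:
L(p) = (-12 + p)*(p + p²) (L(p) = (p + p²)*(-12 + p) = (-12 + p)*(p + p²))
H(l) = -106 (H(l) = -30 - 76 = -106)
u = -106
u - n(L(k)) = -106 - (-1)*(-12 + (-1)² - 11*(-1)) = -106 - (-1)*(-12 + 1 + 11) = -106 - (-1)*0 = -106 - 1*0 = -106 + 0 = -106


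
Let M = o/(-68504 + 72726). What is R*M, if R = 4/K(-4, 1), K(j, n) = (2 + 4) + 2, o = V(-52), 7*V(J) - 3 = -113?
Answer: -55/29554 ≈ -0.0018610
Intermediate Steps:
V(J) = -110/7 (V(J) = 3/7 + (⅐)*(-113) = 3/7 - 113/7 = -110/7)
o = -110/7 ≈ -15.714
K(j, n) = 8 (K(j, n) = 6 + 2 = 8)
M = -55/14777 (M = -110/(7*(-68504 + 72726)) = -110/7/4222 = -110/7*1/4222 = -55/14777 ≈ -0.0037220)
R = ½ (R = 4/8 = 4*(⅛) = ½ ≈ 0.50000)
R*M = (½)*(-55/14777) = -55/29554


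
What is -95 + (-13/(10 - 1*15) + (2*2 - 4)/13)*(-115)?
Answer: -394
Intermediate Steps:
-95 + (-13/(10 - 1*15) + (2*2 - 4)/13)*(-115) = -95 + (-13/(10 - 15) + (4 - 4)*(1/13))*(-115) = -95 + (-13/(-5) + 0*(1/13))*(-115) = -95 + (-13*(-⅕) + 0)*(-115) = -95 + (13/5 + 0)*(-115) = -95 + (13/5)*(-115) = -95 - 299 = -394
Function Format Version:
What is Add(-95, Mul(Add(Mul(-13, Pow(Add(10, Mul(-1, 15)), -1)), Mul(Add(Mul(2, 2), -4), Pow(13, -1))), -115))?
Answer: -394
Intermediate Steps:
Add(-95, Mul(Add(Mul(-13, Pow(Add(10, Mul(-1, 15)), -1)), Mul(Add(Mul(2, 2), -4), Pow(13, -1))), -115)) = Add(-95, Mul(Add(Mul(-13, Pow(Add(10, -15), -1)), Mul(Add(4, -4), Rational(1, 13))), -115)) = Add(-95, Mul(Add(Mul(-13, Pow(-5, -1)), Mul(0, Rational(1, 13))), -115)) = Add(-95, Mul(Add(Mul(-13, Rational(-1, 5)), 0), -115)) = Add(-95, Mul(Add(Rational(13, 5), 0), -115)) = Add(-95, Mul(Rational(13, 5), -115)) = Add(-95, -299) = -394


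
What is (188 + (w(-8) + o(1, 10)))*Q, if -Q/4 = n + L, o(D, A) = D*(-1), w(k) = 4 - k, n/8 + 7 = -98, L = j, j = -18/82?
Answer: 27421404/41 ≈ 6.6882e+5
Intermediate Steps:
j = -9/41 (j = -18*1/82 = -9/41 ≈ -0.21951)
L = -9/41 ≈ -0.21951
n = -840 (n = -56 + 8*(-98) = -56 - 784 = -840)
o(D, A) = -D
Q = 137796/41 (Q = -4*(-840 - 9/41) = -4*(-34449/41) = 137796/41 ≈ 3360.9)
(188 + (w(-8) + o(1, 10)))*Q = (188 + ((4 - 1*(-8)) - 1*1))*(137796/41) = (188 + ((4 + 8) - 1))*(137796/41) = (188 + (12 - 1))*(137796/41) = (188 + 11)*(137796/41) = 199*(137796/41) = 27421404/41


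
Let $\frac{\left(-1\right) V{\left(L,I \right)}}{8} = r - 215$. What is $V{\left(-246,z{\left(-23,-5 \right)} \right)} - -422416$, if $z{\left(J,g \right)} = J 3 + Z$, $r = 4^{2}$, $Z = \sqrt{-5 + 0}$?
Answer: $424008$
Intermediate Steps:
$Z = i \sqrt{5}$ ($Z = \sqrt{-5} = i \sqrt{5} \approx 2.2361 i$)
$r = 16$
$z{\left(J,g \right)} = 3 J + i \sqrt{5}$ ($z{\left(J,g \right)} = J 3 + i \sqrt{5} = 3 J + i \sqrt{5}$)
$V{\left(L,I \right)} = 1592$ ($V{\left(L,I \right)} = - 8 \left(16 - 215\right) = \left(-8\right) \left(-199\right) = 1592$)
$V{\left(-246,z{\left(-23,-5 \right)} \right)} - -422416 = 1592 - -422416 = 1592 + 422416 = 424008$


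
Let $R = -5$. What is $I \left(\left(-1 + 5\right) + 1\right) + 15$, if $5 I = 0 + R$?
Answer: $10$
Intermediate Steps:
$I = -1$ ($I = \frac{0 - 5}{5} = \frac{1}{5} \left(-5\right) = -1$)
$I \left(\left(-1 + 5\right) + 1\right) + 15 = - (\left(-1 + 5\right) + 1) + 15 = - (4 + 1) + 15 = \left(-1\right) 5 + 15 = -5 + 15 = 10$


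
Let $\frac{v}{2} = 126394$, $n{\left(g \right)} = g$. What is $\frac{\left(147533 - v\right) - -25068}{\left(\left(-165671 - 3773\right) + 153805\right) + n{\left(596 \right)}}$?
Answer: $\frac{80187}{15043} \approx 5.3305$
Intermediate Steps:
$v = 252788$ ($v = 2 \cdot 126394 = 252788$)
$\frac{\left(147533 - v\right) - -25068}{\left(\left(-165671 - 3773\right) + 153805\right) + n{\left(596 \right)}} = \frac{\left(147533 - 252788\right) - -25068}{\left(\left(-165671 - 3773\right) + 153805\right) + 596} = \frac{\left(147533 - 252788\right) + \left(-54533 + 79601\right)}{\left(-169444 + 153805\right) + 596} = \frac{-105255 + 25068}{-15639 + 596} = - \frac{80187}{-15043} = \left(-80187\right) \left(- \frac{1}{15043}\right) = \frac{80187}{15043}$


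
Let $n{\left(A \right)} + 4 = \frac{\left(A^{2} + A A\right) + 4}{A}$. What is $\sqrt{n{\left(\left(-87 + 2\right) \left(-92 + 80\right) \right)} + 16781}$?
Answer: $\frac{8 \sqrt{19118370}}{255} \approx 137.18$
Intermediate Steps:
$n{\left(A \right)} = -4 + \frac{4 + 2 A^{2}}{A}$ ($n{\left(A \right)} = -4 + \frac{\left(A^{2} + A A\right) + 4}{A} = -4 + \frac{\left(A^{2} + A^{2}\right) + 4}{A} = -4 + \frac{2 A^{2} + 4}{A} = -4 + \frac{4 + 2 A^{2}}{A}$)
$\sqrt{n{\left(\left(-87 + 2\right) \left(-92 + 80\right) \right)} + 16781} = \sqrt{\left(-4 + 2 \left(-87 + 2\right) \left(-92 + 80\right) + \frac{4}{\left(-87 + 2\right) \left(-92 + 80\right)}\right) + 16781} = \sqrt{\left(-4 + 2 \left(\left(-85\right) \left(-12\right)\right) + \frac{4}{\left(-85\right) \left(-12\right)}\right) + 16781} = \sqrt{\left(-4 + 2 \cdot 1020 + \frac{4}{1020}\right) + 16781} = \sqrt{\left(-4 + 2040 + 4 \cdot \frac{1}{1020}\right) + 16781} = \sqrt{\left(-4 + 2040 + \frac{1}{255}\right) + 16781} = \sqrt{\frac{519181}{255} + 16781} = \sqrt{\frac{4798336}{255}} = \frac{8 \sqrt{19118370}}{255}$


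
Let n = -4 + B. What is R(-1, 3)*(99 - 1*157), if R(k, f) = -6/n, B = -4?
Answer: -87/2 ≈ -43.500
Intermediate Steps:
n = -8 (n = -4 - 4 = -8)
R(k, f) = ¾ (R(k, f) = -6/(-8) = -6*(-⅛) = ¾)
R(-1, 3)*(99 - 1*157) = 3*(99 - 1*157)/4 = 3*(99 - 157)/4 = (¾)*(-58) = -87/2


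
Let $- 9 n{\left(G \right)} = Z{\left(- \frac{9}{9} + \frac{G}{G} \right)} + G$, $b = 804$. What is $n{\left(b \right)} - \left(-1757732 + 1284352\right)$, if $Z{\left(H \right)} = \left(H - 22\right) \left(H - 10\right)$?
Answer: $\frac{4259396}{9} \approx 4.7327 \cdot 10^{5}$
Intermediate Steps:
$Z{\left(H \right)} = \left(-22 + H\right) \left(-10 + H\right)$
$n{\left(G \right)} = - \frac{220}{9} - \frac{G}{9}$ ($n{\left(G \right)} = - \frac{\left(220 + \left(- \frac{9}{9} + \frac{G}{G}\right)^{2} - 32 \left(- \frac{9}{9} + \frac{G}{G}\right)\right) + G}{9} = - \frac{\left(220 + \left(\left(-9\right) \frac{1}{9} + 1\right)^{2} - 32 \left(\left(-9\right) \frac{1}{9} + 1\right)\right) + G}{9} = - \frac{\left(220 + \left(-1 + 1\right)^{2} - 32 \left(-1 + 1\right)\right) + G}{9} = - \frac{\left(220 + 0^{2} - 0\right) + G}{9} = - \frac{\left(220 + 0 + 0\right) + G}{9} = - \frac{220 + G}{9} = - \frac{220}{9} - \frac{G}{9}$)
$n{\left(b \right)} - \left(-1757732 + 1284352\right) = \left(- \frac{220}{9} - \frac{268}{3}\right) - \left(-1757732 + 1284352\right) = \left(- \frac{220}{9} - \frac{268}{3}\right) - -473380 = - \frac{1024}{9} + 473380 = \frac{4259396}{9}$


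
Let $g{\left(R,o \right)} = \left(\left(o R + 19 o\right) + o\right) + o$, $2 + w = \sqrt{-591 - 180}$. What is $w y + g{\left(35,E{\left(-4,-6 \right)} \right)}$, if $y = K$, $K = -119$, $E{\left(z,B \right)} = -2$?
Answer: $126 - 119 i \sqrt{771} \approx 126.0 - 3304.3 i$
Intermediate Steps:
$y = -119$
$w = -2 + i \sqrt{771}$ ($w = -2 + \sqrt{-591 - 180} = -2 + \sqrt{-771} = -2 + i \sqrt{771} \approx -2.0 + 27.767 i$)
$g{\left(R,o \right)} = 21 o + R o$ ($g{\left(R,o \right)} = \left(\left(R o + 19 o\right) + o\right) + o = \left(\left(19 o + R o\right) + o\right) + o = \left(20 o + R o\right) + o = 21 o + R o$)
$w y + g{\left(35,E{\left(-4,-6 \right)} \right)} = \left(-2 + i \sqrt{771}\right) \left(-119\right) - 2 \left(21 + 35\right) = \left(238 - 119 i \sqrt{771}\right) - 112 = 126 - 119 i \sqrt{771}$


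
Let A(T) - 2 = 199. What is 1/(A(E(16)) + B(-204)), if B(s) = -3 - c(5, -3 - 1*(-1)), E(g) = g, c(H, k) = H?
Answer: 1/193 ≈ 0.0051813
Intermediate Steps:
A(T) = 201 (A(T) = 2 + 199 = 201)
B(s) = -8 (B(s) = -3 - 1*5 = -3 - 5 = -8)
1/(A(E(16)) + B(-204)) = 1/(201 - 8) = 1/193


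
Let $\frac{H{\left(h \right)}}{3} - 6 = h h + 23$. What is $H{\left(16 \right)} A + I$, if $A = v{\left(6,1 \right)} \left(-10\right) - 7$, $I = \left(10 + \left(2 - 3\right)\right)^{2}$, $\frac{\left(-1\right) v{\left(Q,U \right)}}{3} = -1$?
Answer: $-31554$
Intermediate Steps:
$v{\left(Q,U \right)} = 3$ ($v{\left(Q,U \right)} = \left(-3\right) \left(-1\right) = 3$)
$I = 81$ ($I = \left(10 + \left(2 - 3\right)\right)^{2} = \left(10 - 1\right)^{2} = 9^{2} = 81$)
$A = -37$ ($A = 3 \left(-10\right) - 7 = -30 - 7 = -37$)
$H{\left(h \right)} = 87 + 3 h^{2}$ ($H{\left(h \right)} = 18 + 3 \left(h h + 23\right) = 18 + 3 \left(h^{2} + 23\right) = 18 + 3 \left(23 + h^{2}\right) = 18 + \left(69 + 3 h^{2}\right) = 87 + 3 h^{2}$)
$H{\left(16 \right)} A + I = \left(87 + 3 \cdot 16^{2}\right) \left(-37\right) + 81 = \left(87 + 3 \cdot 256\right) \left(-37\right) + 81 = \left(87 + 768\right) \left(-37\right) + 81 = 855 \left(-37\right) + 81 = -31635 + 81 = -31554$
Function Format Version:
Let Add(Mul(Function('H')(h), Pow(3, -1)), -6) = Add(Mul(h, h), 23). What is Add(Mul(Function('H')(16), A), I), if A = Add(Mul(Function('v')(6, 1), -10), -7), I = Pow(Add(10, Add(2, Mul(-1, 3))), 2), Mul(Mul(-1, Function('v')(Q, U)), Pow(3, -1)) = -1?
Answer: -31554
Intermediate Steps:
Function('v')(Q, U) = 3 (Function('v')(Q, U) = Mul(-3, -1) = 3)
I = 81 (I = Pow(Add(10, Add(2, -3)), 2) = Pow(Add(10, -1), 2) = Pow(9, 2) = 81)
A = -37 (A = Add(Mul(3, -10), -7) = Add(-30, -7) = -37)
Function('H')(h) = Add(87, Mul(3, Pow(h, 2))) (Function('H')(h) = Add(18, Mul(3, Add(Mul(h, h), 23))) = Add(18, Mul(3, Add(Pow(h, 2), 23))) = Add(18, Mul(3, Add(23, Pow(h, 2)))) = Add(18, Add(69, Mul(3, Pow(h, 2)))) = Add(87, Mul(3, Pow(h, 2))))
Add(Mul(Function('H')(16), A), I) = Add(Mul(Add(87, Mul(3, Pow(16, 2))), -37), 81) = Add(Mul(Add(87, Mul(3, 256)), -37), 81) = Add(Mul(Add(87, 768), -37), 81) = Add(Mul(855, -37), 81) = Add(-31635, 81) = -31554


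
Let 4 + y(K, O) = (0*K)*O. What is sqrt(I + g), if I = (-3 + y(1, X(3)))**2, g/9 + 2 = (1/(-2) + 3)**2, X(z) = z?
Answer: sqrt(349)/2 ≈ 9.3408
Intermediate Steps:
y(K, O) = -4 (y(K, O) = -4 + (0*K)*O = -4 + 0*O = -4 + 0 = -4)
g = 153/4 (g = -18 + 9*(1/(-2) + 3)**2 = -18 + 9*(-1/2 + 3)**2 = -18 + 9*(5/2)**2 = -18 + 9*(25/4) = -18 + 225/4 = 153/4 ≈ 38.250)
I = 49 (I = (-3 - 4)**2 = (-7)**2 = 49)
sqrt(I + g) = sqrt(49 + 153/4) = sqrt(349/4) = sqrt(349)/2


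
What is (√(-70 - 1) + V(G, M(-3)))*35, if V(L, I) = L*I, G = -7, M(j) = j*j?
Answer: -2205 + 35*I*√71 ≈ -2205.0 + 294.92*I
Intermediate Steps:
M(j) = j²
V(L, I) = I*L
(√(-70 - 1) + V(G, M(-3)))*35 = (√(-70 - 1) + (-3)²*(-7))*35 = (√(-71) + 9*(-7))*35 = (I*√71 - 63)*35 = (-63 + I*√71)*35 = -2205 + 35*I*√71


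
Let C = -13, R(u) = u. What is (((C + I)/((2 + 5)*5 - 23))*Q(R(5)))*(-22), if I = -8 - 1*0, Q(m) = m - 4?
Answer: 77/2 ≈ 38.500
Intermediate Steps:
Q(m) = -4 + m
I = -8 (I = -8 + 0 = -8)
(((C + I)/((2 + 5)*5 - 23))*Q(R(5)))*(-22) = (((-13 - 8)/((2 + 5)*5 - 23))*(-4 + 5))*(-22) = (-21/(7*5 - 23)*1)*(-22) = (-21/(35 - 23)*1)*(-22) = (-21/12*1)*(-22) = (-21*1/12*1)*(-22) = -7/4*1*(-22) = -7/4*(-22) = 77/2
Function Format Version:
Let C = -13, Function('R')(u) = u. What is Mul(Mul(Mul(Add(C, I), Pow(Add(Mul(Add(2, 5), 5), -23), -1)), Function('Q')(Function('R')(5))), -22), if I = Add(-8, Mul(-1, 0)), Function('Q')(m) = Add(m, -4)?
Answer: Rational(77, 2) ≈ 38.500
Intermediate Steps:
Function('Q')(m) = Add(-4, m)
I = -8 (I = Add(-8, 0) = -8)
Mul(Mul(Mul(Add(C, I), Pow(Add(Mul(Add(2, 5), 5), -23), -1)), Function('Q')(Function('R')(5))), -22) = Mul(Mul(Mul(Add(-13, -8), Pow(Add(Mul(Add(2, 5), 5), -23), -1)), Add(-4, 5)), -22) = Mul(Mul(Mul(-21, Pow(Add(Mul(7, 5), -23), -1)), 1), -22) = Mul(Mul(Mul(-21, Pow(Add(35, -23), -1)), 1), -22) = Mul(Mul(Mul(-21, Pow(12, -1)), 1), -22) = Mul(Mul(Mul(-21, Rational(1, 12)), 1), -22) = Mul(Mul(Rational(-7, 4), 1), -22) = Mul(Rational(-7, 4), -22) = Rational(77, 2)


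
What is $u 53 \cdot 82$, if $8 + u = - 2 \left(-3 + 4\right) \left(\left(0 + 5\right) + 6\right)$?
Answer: $-130380$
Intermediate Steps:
$u = -30$ ($u = -8 + - 2 \left(-3 + 4\right) \left(\left(0 + 5\right) + 6\right) = -8 + \left(-2\right) 1 \left(5 + 6\right) = -8 - 22 = -30$)
$u 53 \cdot 82 = \left(-30\right) 53 \cdot 82 = \left(-1590\right) 82 = -130380$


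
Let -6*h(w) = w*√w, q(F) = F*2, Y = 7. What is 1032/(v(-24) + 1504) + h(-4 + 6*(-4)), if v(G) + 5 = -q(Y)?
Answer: 344/495 + 28*I*√7/3 ≈ 0.69495 + 24.694*I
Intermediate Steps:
q(F) = 2*F
v(G) = -19 (v(G) = -5 - 2*7 = -5 - 1*14 = -5 - 14 = -19)
h(w) = -w^(3/2)/6 (h(w) = -w*√w/6 = -w^(3/2)/6)
1032/(v(-24) + 1504) + h(-4 + 6*(-4)) = 1032/(-19 + 1504) - (-4 + 6*(-4))^(3/2)/6 = 1032/1485 - (-4 - 24)^(3/2)/6 = 1032*(1/1485) - (-28)*I*√7/3 = 344/495 - (-28)*I*√7/3 = 344/495 + 28*I*√7/3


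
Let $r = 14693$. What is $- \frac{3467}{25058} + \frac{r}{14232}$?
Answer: $\frac{159417425}{178312728} \approx 0.89403$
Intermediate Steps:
$- \frac{3467}{25058} + \frac{r}{14232} = - \frac{3467}{25058} + \frac{14693}{14232} = \frac{159417425}{178312728}$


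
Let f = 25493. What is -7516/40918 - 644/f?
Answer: -108978290/521561287 ≈ -0.20895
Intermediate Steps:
-7516/40918 - 644/f = -7516/40918 - 644/25493 = -7516*1/40918 - 644*1/25493 = -3758/20459 - 644/25493 = -108978290/521561287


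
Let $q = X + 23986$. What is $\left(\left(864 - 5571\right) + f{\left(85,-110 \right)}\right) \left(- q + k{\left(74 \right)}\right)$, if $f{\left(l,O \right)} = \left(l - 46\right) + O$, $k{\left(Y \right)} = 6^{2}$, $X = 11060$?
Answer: $167277780$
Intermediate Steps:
$k{\left(Y \right)} = 36$
$q = 35046$ ($q = 11060 + 23986 = 35046$)
$f{\left(l,O \right)} = -46 + O + l$ ($f{\left(l,O \right)} = \left(-46 + l\right) + O = -46 + O + l$)
$\left(\left(864 - 5571\right) + f{\left(85,-110 \right)}\right) \left(- q + k{\left(74 \right)}\right) = \left(\left(864 - 5571\right) - 71\right) \left(\left(-1\right) 35046 + 36\right) = \left(\left(864 - 5571\right) - 71\right) \left(-35046 + 36\right) = \left(-4707 - 71\right) \left(-35010\right) = \left(-4778\right) \left(-35010\right) = 167277780$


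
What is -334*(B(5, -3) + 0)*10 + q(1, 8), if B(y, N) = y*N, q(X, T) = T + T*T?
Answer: 50172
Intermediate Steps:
q(X, T) = T + T**2
B(y, N) = N*y
-334*(B(5, -3) + 0)*10 + q(1, 8) = -334*(-3*5 + 0)*10 + 8*(1 + 8) = -334*(-15 + 0)*10 + 8*9 = -(-5010)*10 + 72 = -334*(-150) + 72 = 50100 + 72 = 50172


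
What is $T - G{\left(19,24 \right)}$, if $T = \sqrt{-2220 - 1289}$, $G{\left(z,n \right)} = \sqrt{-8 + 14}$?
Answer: $- \sqrt{6} + 11 i \sqrt{29} \approx -2.4495 + 59.237 i$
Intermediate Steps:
$G{\left(z,n \right)} = \sqrt{6}$
$T = 11 i \sqrt{29}$ ($T = \sqrt{-3509} = 11 i \sqrt{29} \approx 59.237 i$)
$T - G{\left(19,24 \right)} = 11 i \sqrt{29} - \sqrt{6} = - \sqrt{6} + 11 i \sqrt{29}$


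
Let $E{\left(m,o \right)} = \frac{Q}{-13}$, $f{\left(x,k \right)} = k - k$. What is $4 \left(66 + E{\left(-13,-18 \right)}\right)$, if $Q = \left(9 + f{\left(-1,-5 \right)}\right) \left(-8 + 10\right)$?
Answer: $\frac{3360}{13} \approx 258.46$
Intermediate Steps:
$f{\left(x,k \right)} = 0$
$Q = 18$ ($Q = \left(9 + 0\right) \left(-8 + 10\right) = 9 \cdot 2 = 18$)
$E{\left(m,o \right)} = - \frac{18}{13}$ ($E{\left(m,o \right)} = \frac{18}{-13} = 18 \left(- \frac{1}{13}\right) = - \frac{18}{13}$)
$4 \left(66 + E{\left(-13,-18 \right)}\right) = 4 \left(66 - \frac{18}{13}\right) = 4 \cdot \frac{840}{13} = \frac{3360}{13}$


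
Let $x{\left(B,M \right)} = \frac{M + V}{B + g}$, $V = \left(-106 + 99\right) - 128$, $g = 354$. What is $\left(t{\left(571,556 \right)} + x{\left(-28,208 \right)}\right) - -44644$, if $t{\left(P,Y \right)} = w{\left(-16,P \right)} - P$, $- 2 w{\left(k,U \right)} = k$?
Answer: $\frac{14370479}{326} \approx 44081.0$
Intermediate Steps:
$V = -135$ ($V = -7 - 128 = -135$)
$w{\left(k,U \right)} = - \frac{k}{2}$
$x{\left(B,M \right)} = \frac{-135 + M}{354 + B}$ ($x{\left(B,M \right)} = \frac{M - 135}{B + 354} = \frac{-135 + M}{354 + B}$)
$t{\left(P,Y \right)} = 8 - P$ ($t{\left(P,Y \right)} = \left(- \frac{1}{2}\right) \left(-16\right) - P = 8 - P$)
$\left(t{\left(571,556 \right)} + x{\left(-28,208 \right)}\right) - -44644 = \left(\left(8 - 571\right) + \frac{-135 + 208}{354 - 28}\right) - -44644 = \left(\left(8 - 571\right) + \frac{1}{326} \cdot 73\right) + 44644 = \left(-563 + \frac{1}{326} \cdot 73\right) + 44644 = \left(-563 + \frac{73}{326}\right) + 44644 = - \frac{183465}{326} + 44644 = \frac{14370479}{326}$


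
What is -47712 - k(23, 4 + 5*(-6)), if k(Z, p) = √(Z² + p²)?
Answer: -47712 - √1205 ≈ -47747.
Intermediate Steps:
-47712 - k(23, 4 + 5*(-6)) = -47712 - √(23² + (4 + 5*(-6))²) = -47712 - √(529 + (4 - 30)²) = -47712 - √(529 + (-26)²) = -47712 - √(529 + 676) = -47712 - √1205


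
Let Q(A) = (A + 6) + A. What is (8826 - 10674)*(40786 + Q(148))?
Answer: -75930624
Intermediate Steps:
Q(A) = 6 + 2*A (Q(A) = (6 + A) + A = 6 + 2*A)
(8826 - 10674)*(40786 + Q(148)) = (8826 - 10674)*(40786 + (6 + 2*148)) = -1848*(40786 + (6 + 296)) = -1848*(40786 + 302) = -1848*41088 = -75930624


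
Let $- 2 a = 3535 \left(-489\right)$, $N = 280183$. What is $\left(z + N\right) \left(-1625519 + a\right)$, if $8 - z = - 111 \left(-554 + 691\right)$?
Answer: $-224860354677$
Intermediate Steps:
$a = \frac{1728615}{2}$ ($a = - \frac{3535 \left(-489\right)}{2} = \left(- \frac{1}{2}\right) \left(-1728615\right) = \frac{1728615}{2} \approx 8.6431 \cdot 10^{5}$)
$z = 15215$ ($z = 8 - - 111 \left(-554 + 691\right) = 8 - \left(-111\right) 137 = 8 - -15207 = 8 + 15207 = 15215$)
$\left(z + N\right) \left(-1625519 + a\right) = \left(15215 + 280183\right) \left(-1625519 + \frac{1728615}{2}\right) = 295398 \left(- \frac{1522423}{2}\right) = -224860354677$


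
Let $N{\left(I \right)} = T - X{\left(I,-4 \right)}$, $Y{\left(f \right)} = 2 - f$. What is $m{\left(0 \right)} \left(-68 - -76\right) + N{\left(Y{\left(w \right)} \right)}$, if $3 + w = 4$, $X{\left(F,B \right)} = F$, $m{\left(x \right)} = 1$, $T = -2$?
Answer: $5$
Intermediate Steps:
$w = 1$ ($w = -3 + 4 = 1$)
$N{\left(I \right)} = -2 - I$
$m{\left(0 \right)} \left(-68 - -76\right) + N{\left(Y{\left(w \right)} \right)} = 1 \left(-68 - -76\right) - \left(4 - 1\right) = 1 \left(-68 + 76\right) - 3 = 1 \cdot 8 - 3 = 8 - 3 = 5$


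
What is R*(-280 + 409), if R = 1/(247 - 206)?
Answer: 129/41 ≈ 3.1463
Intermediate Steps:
R = 1/41 ≈ 0.024390
R*(-280 + 409) = (-280 + 409)/41 = (1/41)*129 = 129/41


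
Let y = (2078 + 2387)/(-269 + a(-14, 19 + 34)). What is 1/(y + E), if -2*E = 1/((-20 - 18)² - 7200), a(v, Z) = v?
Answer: -3257896/51400797 ≈ -0.063382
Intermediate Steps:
E = 1/11512 (E = -1/(2*((-20 - 18)² - 7200)) = -1/(2*((-38)² - 7200)) = -1/(2*(1444 - 7200)) = -½/(-5756) = -½*(-1/5756) = 1/11512 ≈ 8.6866e-5)
y = -4465/283 (y = (2078 + 2387)/(-269 - 14) = 4465/(-283) = 4465*(-1/283) = -4465/283 ≈ -15.777)
1/(y + E) = 1/(-4465/283 + 1/11512) = 1/(-51400797/3257896) = -3257896/51400797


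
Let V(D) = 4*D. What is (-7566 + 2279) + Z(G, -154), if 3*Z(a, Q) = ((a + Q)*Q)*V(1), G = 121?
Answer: 1489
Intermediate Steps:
Z(a, Q) = 4*Q*(Q + a)/3 (Z(a, Q) = (((a + Q)*Q)*(4*1))/3 = (((Q + a)*Q)*4)/3 = ((Q*(Q + a))*4)/3 = (4*Q*(Q + a))/3 = 4*Q*(Q + a)/3)
(-7566 + 2279) + Z(G, -154) = (-7566 + 2279) + (4/3)*(-154)*(-154 + 121) = -5287 + (4/3)*(-154)*(-33) = -5287 + 6776 = 1489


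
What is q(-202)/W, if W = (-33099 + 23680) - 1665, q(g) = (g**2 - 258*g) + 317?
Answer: -93237/11084 ≈ -8.4118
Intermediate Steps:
q(g) = 317 + g**2 - 258*g
W = -11084 (W = -9419 - 1665 = -11084)
q(-202)/W = (317 + (-202)**2 - 258*(-202))/(-11084) = (317 + 40804 + 52116)*(-1/11084) = 93237*(-1/11084) = -93237/11084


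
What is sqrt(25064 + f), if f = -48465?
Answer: I*sqrt(23401) ≈ 152.97*I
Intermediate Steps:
sqrt(25064 + f) = sqrt(25064 - 48465) = sqrt(-23401) = I*sqrt(23401)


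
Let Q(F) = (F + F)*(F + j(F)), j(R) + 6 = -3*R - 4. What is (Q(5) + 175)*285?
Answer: -7125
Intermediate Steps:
j(R) = -10 - 3*R (j(R) = -6 + (-3*R - 4) = -6 + (-4 - 3*R) = -10 - 3*R)
Q(F) = 2*F*(-10 - 2*F) (Q(F) = (F + F)*(F + (-10 - 3*F)) = (2*F)*(-10 - 2*F) = 2*F*(-10 - 2*F))
(Q(5) + 175)*285 = (-4*5*(5 + 5) + 175)*285 = (-4*5*10 + 175)*285 = (-200 + 175)*285 = -25*285 = -7125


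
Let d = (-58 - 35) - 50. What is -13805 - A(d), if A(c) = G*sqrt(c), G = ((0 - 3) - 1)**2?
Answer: -13805 - 16*I*sqrt(143) ≈ -13805.0 - 191.33*I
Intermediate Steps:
d = -143 (d = -93 - 50 = -143)
G = 16 (G = (-3 - 1)**2 = (-4)**2 = 16)
A(c) = 16*sqrt(c)
-13805 - A(d) = -13805 - 16*sqrt(-143) = -13805 - 16*I*sqrt(143)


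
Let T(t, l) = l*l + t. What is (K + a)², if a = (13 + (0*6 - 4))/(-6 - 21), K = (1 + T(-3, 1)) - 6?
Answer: 484/9 ≈ 53.778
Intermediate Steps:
T(t, l) = t + l² (T(t, l) = l² + t = t + l²)
K = -7 (K = (1 + (-3 + 1²)) - 6 = (1 + (-3 + 1)) - 6 = (1 - 2) - 6 = -1 - 6 = -7)
a = -⅓ (a = (13 + (0 - 4))/(-27) = (13 - 4)*(-1/27) = 9*(-1/27) = -⅓ ≈ -0.33333)
(K + a)² = (-7 - ⅓)² = (-22/3)² = 484/9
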